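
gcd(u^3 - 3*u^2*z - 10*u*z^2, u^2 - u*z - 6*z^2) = u + 2*z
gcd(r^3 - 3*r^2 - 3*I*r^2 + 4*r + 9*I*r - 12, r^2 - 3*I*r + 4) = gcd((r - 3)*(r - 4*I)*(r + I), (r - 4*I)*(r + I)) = r^2 - 3*I*r + 4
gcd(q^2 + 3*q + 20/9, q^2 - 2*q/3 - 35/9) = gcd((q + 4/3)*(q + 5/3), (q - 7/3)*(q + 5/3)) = q + 5/3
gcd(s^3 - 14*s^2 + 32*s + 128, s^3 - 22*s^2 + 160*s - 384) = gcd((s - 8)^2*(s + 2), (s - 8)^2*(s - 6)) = s^2 - 16*s + 64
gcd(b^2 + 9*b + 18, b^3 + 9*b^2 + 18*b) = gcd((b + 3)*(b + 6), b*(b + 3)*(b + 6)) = b^2 + 9*b + 18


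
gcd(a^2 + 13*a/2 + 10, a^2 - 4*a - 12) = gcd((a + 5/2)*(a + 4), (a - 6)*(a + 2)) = 1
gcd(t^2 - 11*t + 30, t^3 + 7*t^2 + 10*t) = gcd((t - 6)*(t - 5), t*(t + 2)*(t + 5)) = 1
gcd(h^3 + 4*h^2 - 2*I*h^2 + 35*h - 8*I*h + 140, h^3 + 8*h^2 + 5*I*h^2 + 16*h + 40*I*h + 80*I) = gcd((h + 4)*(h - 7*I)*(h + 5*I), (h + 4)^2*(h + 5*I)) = h^2 + h*(4 + 5*I) + 20*I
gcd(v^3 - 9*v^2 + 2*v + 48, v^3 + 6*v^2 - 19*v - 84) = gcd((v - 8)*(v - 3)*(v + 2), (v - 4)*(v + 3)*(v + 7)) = 1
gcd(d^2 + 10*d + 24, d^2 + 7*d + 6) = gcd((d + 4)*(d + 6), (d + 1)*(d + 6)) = d + 6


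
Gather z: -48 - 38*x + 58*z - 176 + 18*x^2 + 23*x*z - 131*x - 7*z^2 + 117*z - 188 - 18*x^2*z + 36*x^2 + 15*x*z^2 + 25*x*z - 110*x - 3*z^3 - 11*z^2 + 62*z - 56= 54*x^2 - 279*x - 3*z^3 + z^2*(15*x - 18) + z*(-18*x^2 + 48*x + 237) - 468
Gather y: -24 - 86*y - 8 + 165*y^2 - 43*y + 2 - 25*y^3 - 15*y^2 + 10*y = -25*y^3 + 150*y^2 - 119*y - 30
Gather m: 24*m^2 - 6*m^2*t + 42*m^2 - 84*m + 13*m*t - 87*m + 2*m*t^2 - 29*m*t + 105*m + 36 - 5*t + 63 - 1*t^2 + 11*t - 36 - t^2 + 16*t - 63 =m^2*(66 - 6*t) + m*(2*t^2 - 16*t - 66) - 2*t^2 + 22*t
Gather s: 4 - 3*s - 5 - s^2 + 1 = -s^2 - 3*s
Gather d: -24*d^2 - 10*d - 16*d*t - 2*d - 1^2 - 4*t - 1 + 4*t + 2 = -24*d^2 + d*(-16*t - 12)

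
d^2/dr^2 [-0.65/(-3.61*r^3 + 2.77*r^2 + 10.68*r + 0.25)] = ((3.601 - 14.079*r)*(-3.61*r^3 + 2.77*r^2 + 10.68*r + 0.25) - 0.65*(-21.66*r^2 + 11.08*r + 21.36)*(-10.83*r^2 + 5.54*r + 10.68))/(-3.61*r^3 + 2.77*r^2 + 10.68*r + 0.25)^3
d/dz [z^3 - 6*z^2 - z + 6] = 3*z^2 - 12*z - 1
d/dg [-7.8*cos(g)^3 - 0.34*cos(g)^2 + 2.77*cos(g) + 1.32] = (23.4*cos(g)^2 + 0.68*cos(g) - 2.77)*sin(g)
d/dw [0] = 0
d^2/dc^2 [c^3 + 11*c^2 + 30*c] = 6*c + 22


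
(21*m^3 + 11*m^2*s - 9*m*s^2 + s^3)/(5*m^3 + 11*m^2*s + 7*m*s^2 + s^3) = (21*m^2 - 10*m*s + s^2)/(5*m^2 + 6*m*s + s^2)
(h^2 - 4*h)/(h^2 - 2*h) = (h - 4)/(h - 2)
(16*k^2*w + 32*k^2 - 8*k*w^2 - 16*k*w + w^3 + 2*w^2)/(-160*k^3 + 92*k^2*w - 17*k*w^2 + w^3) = (-4*k*w - 8*k + w^2 + 2*w)/(40*k^2 - 13*k*w + w^2)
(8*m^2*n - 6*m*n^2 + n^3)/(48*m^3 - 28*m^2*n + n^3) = n/(6*m + n)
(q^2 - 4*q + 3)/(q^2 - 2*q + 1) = (q - 3)/(q - 1)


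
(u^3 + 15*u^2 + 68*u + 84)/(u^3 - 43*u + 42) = (u^2 + 8*u + 12)/(u^2 - 7*u + 6)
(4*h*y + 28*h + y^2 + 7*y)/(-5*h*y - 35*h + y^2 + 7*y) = (4*h + y)/(-5*h + y)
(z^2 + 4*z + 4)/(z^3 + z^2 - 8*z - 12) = 1/(z - 3)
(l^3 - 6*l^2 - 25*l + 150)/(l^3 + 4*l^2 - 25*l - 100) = (l - 6)/(l + 4)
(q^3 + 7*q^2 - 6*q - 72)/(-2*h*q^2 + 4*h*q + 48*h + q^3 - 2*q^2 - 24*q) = (q^2 + 3*q - 18)/(-2*h*q + 12*h + q^2 - 6*q)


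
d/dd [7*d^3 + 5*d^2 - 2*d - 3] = 21*d^2 + 10*d - 2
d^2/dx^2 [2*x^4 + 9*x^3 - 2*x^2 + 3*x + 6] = 24*x^2 + 54*x - 4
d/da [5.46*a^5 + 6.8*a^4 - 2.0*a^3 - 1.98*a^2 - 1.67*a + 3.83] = 27.3*a^4 + 27.2*a^3 - 6.0*a^2 - 3.96*a - 1.67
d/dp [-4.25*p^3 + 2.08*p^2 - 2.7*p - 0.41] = -12.75*p^2 + 4.16*p - 2.7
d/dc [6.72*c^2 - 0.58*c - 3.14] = 13.44*c - 0.58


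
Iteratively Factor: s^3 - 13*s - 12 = (s + 3)*(s^2 - 3*s - 4) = (s + 1)*(s + 3)*(s - 4)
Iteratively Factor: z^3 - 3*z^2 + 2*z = (z)*(z^2 - 3*z + 2) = z*(z - 1)*(z - 2)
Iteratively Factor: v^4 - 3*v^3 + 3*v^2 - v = (v - 1)*(v^3 - 2*v^2 + v) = v*(v - 1)*(v^2 - 2*v + 1) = v*(v - 1)^2*(v - 1)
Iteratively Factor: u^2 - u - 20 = (u - 5)*(u + 4)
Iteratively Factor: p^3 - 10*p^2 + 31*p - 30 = (p - 5)*(p^2 - 5*p + 6) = (p - 5)*(p - 2)*(p - 3)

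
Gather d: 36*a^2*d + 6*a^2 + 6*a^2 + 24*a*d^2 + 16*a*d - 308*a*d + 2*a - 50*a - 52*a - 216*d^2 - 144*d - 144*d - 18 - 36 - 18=12*a^2 - 100*a + d^2*(24*a - 216) + d*(36*a^2 - 292*a - 288) - 72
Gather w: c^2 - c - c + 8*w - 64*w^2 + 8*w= c^2 - 2*c - 64*w^2 + 16*w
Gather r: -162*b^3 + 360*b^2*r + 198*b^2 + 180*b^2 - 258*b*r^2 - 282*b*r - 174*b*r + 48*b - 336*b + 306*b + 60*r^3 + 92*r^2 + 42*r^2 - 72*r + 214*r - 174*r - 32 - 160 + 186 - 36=-162*b^3 + 378*b^2 + 18*b + 60*r^3 + r^2*(134 - 258*b) + r*(360*b^2 - 456*b - 32) - 42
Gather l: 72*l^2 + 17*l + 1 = 72*l^2 + 17*l + 1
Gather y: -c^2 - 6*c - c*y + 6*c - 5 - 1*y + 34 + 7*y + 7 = -c^2 + y*(6 - c) + 36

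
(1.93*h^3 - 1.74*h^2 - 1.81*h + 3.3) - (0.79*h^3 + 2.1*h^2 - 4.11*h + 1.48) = 1.14*h^3 - 3.84*h^2 + 2.3*h + 1.82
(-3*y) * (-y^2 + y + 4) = 3*y^3 - 3*y^2 - 12*y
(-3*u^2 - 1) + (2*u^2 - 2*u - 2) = -u^2 - 2*u - 3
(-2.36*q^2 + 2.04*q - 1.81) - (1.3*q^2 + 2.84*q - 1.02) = -3.66*q^2 - 0.8*q - 0.79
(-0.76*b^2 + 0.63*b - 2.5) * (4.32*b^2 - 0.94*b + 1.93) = -3.2832*b^4 + 3.436*b^3 - 12.859*b^2 + 3.5659*b - 4.825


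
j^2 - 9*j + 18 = (j - 6)*(j - 3)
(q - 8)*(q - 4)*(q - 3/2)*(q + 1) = q^4 - 25*q^3/2 + 73*q^2/2 + 2*q - 48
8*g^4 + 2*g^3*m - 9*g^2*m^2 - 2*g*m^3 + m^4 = (-4*g + m)*(-g + m)*(g + m)*(2*g + m)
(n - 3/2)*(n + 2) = n^2 + n/2 - 3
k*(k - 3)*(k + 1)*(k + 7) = k^4 + 5*k^3 - 17*k^2 - 21*k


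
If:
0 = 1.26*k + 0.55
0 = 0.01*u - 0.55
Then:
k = -0.44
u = 55.00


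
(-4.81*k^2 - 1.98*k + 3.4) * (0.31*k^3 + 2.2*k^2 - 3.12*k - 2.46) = -1.4911*k^5 - 11.1958*k^4 + 11.7052*k^3 + 25.4902*k^2 - 5.7372*k - 8.364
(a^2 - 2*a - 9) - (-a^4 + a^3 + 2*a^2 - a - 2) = a^4 - a^3 - a^2 - a - 7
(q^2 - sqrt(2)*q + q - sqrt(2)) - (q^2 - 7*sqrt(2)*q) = q + 6*sqrt(2)*q - sqrt(2)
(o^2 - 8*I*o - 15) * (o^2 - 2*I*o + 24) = o^4 - 10*I*o^3 - 7*o^2 - 162*I*o - 360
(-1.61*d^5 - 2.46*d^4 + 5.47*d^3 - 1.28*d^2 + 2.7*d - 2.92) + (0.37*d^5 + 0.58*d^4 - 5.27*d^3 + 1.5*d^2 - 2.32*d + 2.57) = -1.24*d^5 - 1.88*d^4 + 0.2*d^3 + 0.22*d^2 + 0.38*d - 0.35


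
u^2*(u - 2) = u^3 - 2*u^2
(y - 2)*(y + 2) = y^2 - 4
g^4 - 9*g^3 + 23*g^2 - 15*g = g*(g - 5)*(g - 3)*(g - 1)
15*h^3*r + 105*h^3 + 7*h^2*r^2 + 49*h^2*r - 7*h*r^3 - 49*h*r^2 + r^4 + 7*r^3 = (-5*h + r)*(-3*h + r)*(h + r)*(r + 7)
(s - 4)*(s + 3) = s^2 - s - 12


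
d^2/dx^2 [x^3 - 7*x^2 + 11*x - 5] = 6*x - 14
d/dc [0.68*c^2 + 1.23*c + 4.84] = 1.36*c + 1.23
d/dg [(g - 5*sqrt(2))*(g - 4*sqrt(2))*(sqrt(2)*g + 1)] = 3*sqrt(2)*g^2 - 34*g + 31*sqrt(2)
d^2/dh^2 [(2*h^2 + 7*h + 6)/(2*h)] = 6/h^3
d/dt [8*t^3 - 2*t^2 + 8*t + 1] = 24*t^2 - 4*t + 8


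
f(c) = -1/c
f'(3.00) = 0.11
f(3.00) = -0.33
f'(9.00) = 0.01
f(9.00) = -0.11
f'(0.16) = 39.06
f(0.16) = -6.25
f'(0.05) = 400.00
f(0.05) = -20.00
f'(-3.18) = 0.10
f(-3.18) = 0.31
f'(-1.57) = 0.41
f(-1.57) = 0.64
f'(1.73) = 0.33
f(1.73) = -0.58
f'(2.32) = 0.19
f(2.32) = -0.43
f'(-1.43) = 0.49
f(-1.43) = 0.70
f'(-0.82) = 1.49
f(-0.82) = 1.22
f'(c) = c^(-2)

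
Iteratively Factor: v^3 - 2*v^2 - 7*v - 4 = (v + 1)*(v^2 - 3*v - 4) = (v - 4)*(v + 1)*(v + 1)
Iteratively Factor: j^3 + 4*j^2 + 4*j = (j)*(j^2 + 4*j + 4) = j*(j + 2)*(j + 2)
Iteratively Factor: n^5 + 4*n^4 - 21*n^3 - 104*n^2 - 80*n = (n + 4)*(n^4 - 21*n^2 - 20*n) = (n + 4)^2*(n^3 - 4*n^2 - 5*n) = (n - 5)*(n + 4)^2*(n^2 + n) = (n - 5)*(n + 1)*(n + 4)^2*(n)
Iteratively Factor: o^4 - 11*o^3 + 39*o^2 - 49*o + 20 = (o - 5)*(o^3 - 6*o^2 + 9*o - 4) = (o - 5)*(o - 1)*(o^2 - 5*o + 4) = (o - 5)*(o - 4)*(o - 1)*(o - 1)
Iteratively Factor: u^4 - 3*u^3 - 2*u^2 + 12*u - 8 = (u - 1)*(u^3 - 2*u^2 - 4*u + 8) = (u - 2)*(u - 1)*(u^2 - 4) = (u - 2)*(u - 1)*(u + 2)*(u - 2)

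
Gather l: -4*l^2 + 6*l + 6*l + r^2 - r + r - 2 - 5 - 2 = -4*l^2 + 12*l + r^2 - 9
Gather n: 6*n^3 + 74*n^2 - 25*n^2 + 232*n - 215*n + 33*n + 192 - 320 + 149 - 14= 6*n^3 + 49*n^2 + 50*n + 7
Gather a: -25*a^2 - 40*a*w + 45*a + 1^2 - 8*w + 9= -25*a^2 + a*(45 - 40*w) - 8*w + 10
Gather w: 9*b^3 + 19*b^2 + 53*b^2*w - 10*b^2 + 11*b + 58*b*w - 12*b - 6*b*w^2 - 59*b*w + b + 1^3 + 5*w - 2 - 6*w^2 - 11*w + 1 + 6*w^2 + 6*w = 9*b^3 + 9*b^2 - 6*b*w^2 + w*(53*b^2 - b)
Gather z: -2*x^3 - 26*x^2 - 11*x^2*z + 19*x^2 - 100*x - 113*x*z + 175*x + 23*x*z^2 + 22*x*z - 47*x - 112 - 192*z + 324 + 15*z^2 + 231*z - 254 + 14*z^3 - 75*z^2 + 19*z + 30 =-2*x^3 - 7*x^2 + 28*x + 14*z^3 + z^2*(23*x - 60) + z*(-11*x^2 - 91*x + 58) - 12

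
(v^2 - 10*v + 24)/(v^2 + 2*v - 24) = (v - 6)/(v + 6)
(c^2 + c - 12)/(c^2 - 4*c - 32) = (c - 3)/(c - 8)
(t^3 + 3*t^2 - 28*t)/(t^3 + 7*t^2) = (t - 4)/t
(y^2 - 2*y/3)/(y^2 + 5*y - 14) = y*(3*y - 2)/(3*(y^2 + 5*y - 14))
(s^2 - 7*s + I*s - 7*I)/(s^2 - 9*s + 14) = (s + I)/(s - 2)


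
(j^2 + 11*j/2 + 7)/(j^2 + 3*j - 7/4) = 2*(j + 2)/(2*j - 1)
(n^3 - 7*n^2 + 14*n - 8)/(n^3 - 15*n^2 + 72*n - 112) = (n^2 - 3*n + 2)/(n^2 - 11*n + 28)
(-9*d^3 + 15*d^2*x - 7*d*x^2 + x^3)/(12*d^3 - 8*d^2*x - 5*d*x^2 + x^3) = (9*d^2 - 6*d*x + x^2)/(-12*d^2 - 4*d*x + x^2)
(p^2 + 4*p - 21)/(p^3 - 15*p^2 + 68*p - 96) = (p + 7)/(p^2 - 12*p + 32)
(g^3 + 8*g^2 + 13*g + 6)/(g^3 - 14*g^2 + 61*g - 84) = (g^3 + 8*g^2 + 13*g + 6)/(g^3 - 14*g^2 + 61*g - 84)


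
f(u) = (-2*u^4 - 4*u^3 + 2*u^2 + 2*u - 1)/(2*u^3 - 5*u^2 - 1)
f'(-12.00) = -0.95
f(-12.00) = 8.21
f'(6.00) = -0.15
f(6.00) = -13.44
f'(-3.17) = -0.64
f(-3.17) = 0.54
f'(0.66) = 0.91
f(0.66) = 0.13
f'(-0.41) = 2.21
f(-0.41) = 0.64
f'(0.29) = -1.89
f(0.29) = 0.26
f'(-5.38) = -0.83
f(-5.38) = 2.20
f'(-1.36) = 0.02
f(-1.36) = -0.21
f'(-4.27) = -0.76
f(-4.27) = 1.32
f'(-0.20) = 1.31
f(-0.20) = 1.06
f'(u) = (-6*u^2 + 10*u)*(-2*u^4 - 4*u^3 + 2*u^2 + 2*u - 1)/(2*u^3 - 5*u^2 - 1)^2 + (-8*u^3 - 12*u^2 + 4*u + 2)/(2*u^3 - 5*u^2 - 1)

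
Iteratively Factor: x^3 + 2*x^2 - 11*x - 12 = (x + 4)*(x^2 - 2*x - 3) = (x + 1)*(x + 4)*(x - 3)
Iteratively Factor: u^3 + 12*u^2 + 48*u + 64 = (u + 4)*(u^2 + 8*u + 16) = (u + 4)^2*(u + 4)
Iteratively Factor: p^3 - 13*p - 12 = (p + 1)*(p^2 - p - 12) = (p - 4)*(p + 1)*(p + 3)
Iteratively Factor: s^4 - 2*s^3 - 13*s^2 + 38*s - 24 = (s + 4)*(s^3 - 6*s^2 + 11*s - 6) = (s - 3)*(s + 4)*(s^2 - 3*s + 2) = (s - 3)*(s - 2)*(s + 4)*(s - 1)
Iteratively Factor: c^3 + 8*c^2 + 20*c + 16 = (c + 4)*(c^2 + 4*c + 4) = (c + 2)*(c + 4)*(c + 2)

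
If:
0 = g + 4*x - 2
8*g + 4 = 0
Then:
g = -1/2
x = 5/8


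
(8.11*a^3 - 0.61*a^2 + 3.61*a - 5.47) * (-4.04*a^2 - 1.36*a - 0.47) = -32.7644*a^5 - 8.5652*a^4 - 17.5665*a^3 + 17.4759*a^2 + 5.7425*a + 2.5709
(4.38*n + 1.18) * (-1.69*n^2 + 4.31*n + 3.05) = -7.4022*n^3 + 16.8836*n^2 + 18.4448*n + 3.599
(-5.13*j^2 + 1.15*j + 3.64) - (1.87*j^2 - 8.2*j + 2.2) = -7.0*j^2 + 9.35*j + 1.44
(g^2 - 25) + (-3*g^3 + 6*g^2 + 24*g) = -3*g^3 + 7*g^2 + 24*g - 25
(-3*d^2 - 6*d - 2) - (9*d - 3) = -3*d^2 - 15*d + 1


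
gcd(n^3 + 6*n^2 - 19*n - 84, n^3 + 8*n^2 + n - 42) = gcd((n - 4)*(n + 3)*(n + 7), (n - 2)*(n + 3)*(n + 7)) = n^2 + 10*n + 21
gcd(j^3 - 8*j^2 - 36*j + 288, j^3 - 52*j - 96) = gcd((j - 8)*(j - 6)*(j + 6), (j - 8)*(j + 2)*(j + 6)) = j^2 - 2*j - 48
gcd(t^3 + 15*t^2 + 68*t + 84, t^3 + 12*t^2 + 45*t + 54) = t + 6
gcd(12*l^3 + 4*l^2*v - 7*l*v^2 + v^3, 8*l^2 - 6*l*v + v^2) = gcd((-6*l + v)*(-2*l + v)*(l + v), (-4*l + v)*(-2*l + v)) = -2*l + v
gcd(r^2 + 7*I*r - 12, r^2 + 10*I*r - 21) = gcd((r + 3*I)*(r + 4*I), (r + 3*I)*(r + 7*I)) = r + 3*I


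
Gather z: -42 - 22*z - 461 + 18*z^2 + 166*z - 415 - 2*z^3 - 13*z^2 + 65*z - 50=-2*z^3 + 5*z^2 + 209*z - 968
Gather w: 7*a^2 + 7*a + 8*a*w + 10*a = 7*a^2 + 8*a*w + 17*a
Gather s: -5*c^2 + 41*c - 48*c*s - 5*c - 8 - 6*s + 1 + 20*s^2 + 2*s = -5*c^2 + 36*c + 20*s^2 + s*(-48*c - 4) - 7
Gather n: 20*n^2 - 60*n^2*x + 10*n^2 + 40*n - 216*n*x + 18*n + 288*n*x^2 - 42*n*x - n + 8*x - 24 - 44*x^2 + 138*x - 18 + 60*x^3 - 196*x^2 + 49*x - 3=n^2*(30 - 60*x) + n*(288*x^2 - 258*x + 57) + 60*x^3 - 240*x^2 + 195*x - 45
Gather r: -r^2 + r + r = -r^2 + 2*r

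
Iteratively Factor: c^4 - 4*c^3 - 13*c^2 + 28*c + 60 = (c + 2)*(c^3 - 6*c^2 - c + 30) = (c - 5)*(c + 2)*(c^2 - c - 6) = (c - 5)*(c + 2)^2*(c - 3)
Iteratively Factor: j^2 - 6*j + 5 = (j - 1)*(j - 5)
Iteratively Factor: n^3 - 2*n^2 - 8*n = (n)*(n^2 - 2*n - 8) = n*(n + 2)*(n - 4)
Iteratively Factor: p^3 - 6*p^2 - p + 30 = (p - 3)*(p^2 - 3*p - 10) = (p - 3)*(p + 2)*(p - 5)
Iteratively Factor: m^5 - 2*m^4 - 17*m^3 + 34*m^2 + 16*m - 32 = (m - 2)*(m^4 - 17*m^2 + 16) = (m - 2)*(m - 1)*(m^3 + m^2 - 16*m - 16) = (m - 4)*(m - 2)*(m - 1)*(m^2 + 5*m + 4) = (m - 4)*(m - 2)*(m - 1)*(m + 1)*(m + 4)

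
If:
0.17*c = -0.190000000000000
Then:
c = -1.12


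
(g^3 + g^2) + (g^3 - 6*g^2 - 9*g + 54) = 2*g^3 - 5*g^2 - 9*g + 54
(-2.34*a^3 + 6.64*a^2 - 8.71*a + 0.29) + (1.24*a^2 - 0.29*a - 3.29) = -2.34*a^3 + 7.88*a^2 - 9.0*a - 3.0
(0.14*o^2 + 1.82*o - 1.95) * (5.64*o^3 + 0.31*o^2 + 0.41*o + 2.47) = 0.7896*o^5 + 10.3082*o^4 - 10.3764*o^3 + 0.4875*o^2 + 3.6959*o - 4.8165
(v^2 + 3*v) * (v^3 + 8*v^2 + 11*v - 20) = v^5 + 11*v^4 + 35*v^3 + 13*v^2 - 60*v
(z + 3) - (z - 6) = 9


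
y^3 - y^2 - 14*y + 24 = (y - 3)*(y - 2)*(y + 4)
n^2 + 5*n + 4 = (n + 1)*(n + 4)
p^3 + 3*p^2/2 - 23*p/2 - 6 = (p - 3)*(p + 1/2)*(p + 4)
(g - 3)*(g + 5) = g^2 + 2*g - 15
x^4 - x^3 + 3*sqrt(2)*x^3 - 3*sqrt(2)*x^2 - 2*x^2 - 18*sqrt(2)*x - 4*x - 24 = (x - 3)*(x + 2)*(x + sqrt(2))*(x + 2*sqrt(2))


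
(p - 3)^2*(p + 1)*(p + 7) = p^4 + 2*p^3 - 32*p^2 + 30*p + 63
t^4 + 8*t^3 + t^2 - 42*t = t*(t - 2)*(t + 3)*(t + 7)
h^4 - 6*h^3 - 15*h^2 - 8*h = h*(h - 8)*(h + 1)^2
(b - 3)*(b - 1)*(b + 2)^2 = b^4 - 9*b^2 - 4*b + 12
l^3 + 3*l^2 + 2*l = l*(l + 1)*(l + 2)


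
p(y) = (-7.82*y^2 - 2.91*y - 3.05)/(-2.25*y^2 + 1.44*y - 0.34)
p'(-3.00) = -0.21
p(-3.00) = 2.60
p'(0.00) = 46.55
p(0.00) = 8.97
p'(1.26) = -7.61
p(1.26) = 9.12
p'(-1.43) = -0.39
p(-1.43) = 2.13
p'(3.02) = -0.67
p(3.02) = 5.04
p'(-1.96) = -0.33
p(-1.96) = 2.32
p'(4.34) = -0.28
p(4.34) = 4.47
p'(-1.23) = -0.37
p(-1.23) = 2.05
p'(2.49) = -1.10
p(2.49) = 5.49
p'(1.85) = -2.46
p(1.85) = 6.55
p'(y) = (-15.64*y - 2.91)/(-2.25*y^2 + 1.44*y - 0.34) + (4.5*y - 1.44)*(-7.82*y^2 - 2.91*y - 3.05)/(-2.25*y^2 + 1.44*y - 0.34)^2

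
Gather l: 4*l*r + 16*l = l*(4*r + 16)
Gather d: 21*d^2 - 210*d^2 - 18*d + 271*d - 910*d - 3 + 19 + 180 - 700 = -189*d^2 - 657*d - 504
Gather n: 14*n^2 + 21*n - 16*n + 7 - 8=14*n^2 + 5*n - 1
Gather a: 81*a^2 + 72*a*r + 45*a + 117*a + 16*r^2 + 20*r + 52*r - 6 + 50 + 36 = 81*a^2 + a*(72*r + 162) + 16*r^2 + 72*r + 80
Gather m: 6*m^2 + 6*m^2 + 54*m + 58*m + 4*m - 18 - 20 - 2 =12*m^2 + 116*m - 40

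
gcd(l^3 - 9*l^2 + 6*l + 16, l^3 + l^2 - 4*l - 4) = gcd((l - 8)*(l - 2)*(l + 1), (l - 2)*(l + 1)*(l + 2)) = l^2 - l - 2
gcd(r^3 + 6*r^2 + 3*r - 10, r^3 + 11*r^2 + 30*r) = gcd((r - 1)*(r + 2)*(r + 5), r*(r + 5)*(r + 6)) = r + 5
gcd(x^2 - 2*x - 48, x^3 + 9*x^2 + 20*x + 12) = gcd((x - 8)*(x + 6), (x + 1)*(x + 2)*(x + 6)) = x + 6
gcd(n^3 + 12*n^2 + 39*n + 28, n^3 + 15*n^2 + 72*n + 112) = n^2 + 11*n + 28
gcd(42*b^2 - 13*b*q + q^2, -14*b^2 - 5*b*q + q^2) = -7*b + q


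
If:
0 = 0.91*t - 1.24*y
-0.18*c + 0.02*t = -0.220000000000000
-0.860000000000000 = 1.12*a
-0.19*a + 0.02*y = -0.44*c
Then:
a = -0.77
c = 0.03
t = -10.76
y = -7.89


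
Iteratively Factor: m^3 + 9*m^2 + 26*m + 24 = (m + 2)*(m^2 + 7*m + 12) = (m + 2)*(m + 3)*(m + 4)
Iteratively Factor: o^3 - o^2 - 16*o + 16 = (o - 4)*(o^2 + 3*o - 4) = (o - 4)*(o + 4)*(o - 1)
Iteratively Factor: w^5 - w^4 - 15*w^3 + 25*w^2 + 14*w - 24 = (w - 3)*(w^4 + 2*w^3 - 9*w^2 - 2*w + 8) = (w - 3)*(w - 1)*(w^3 + 3*w^2 - 6*w - 8) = (w - 3)*(w - 1)*(w + 4)*(w^2 - w - 2) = (w - 3)*(w - 2)*(w - 1)*(w + 4)*(w + 1)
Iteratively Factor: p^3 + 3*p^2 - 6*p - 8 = (p + 1)*(p^2 + 2*p - 8) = (p + 1)*(p + 4)*(p - 2)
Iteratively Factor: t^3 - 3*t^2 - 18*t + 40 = (t - 5)*(t^2 + 2*t - 8) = (t - 5)*(t + 4)*(t - 2)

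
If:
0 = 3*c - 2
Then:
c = 2/3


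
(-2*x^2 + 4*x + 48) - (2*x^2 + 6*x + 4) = -4*x^2 - 2*x + 44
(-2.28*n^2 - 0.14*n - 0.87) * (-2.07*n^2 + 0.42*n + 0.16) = 4.7196*n^4 - 0.6678*n^3 + 1.3773*n^2 - 0.3878*n - 0.1392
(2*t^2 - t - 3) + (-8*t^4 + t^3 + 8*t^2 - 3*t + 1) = -8*t^4 + t^3 + 10*t^2 - 4*t - 2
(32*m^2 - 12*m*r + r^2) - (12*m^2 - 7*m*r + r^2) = 20*m^2 - 5*m*r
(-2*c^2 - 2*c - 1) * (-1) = 2*c^2 + 2*c + 1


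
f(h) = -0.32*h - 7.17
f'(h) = -0.320000000000000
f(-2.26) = -6.45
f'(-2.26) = -0.32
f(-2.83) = -6.26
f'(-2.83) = -0.32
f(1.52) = -7.66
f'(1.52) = -0.32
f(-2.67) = -6.32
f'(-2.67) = -0.32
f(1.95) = -7.79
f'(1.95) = -0.32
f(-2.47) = -6.38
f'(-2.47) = -0.32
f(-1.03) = -6.84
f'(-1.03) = -0.32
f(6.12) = -9.13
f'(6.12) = -0.32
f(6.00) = -9.09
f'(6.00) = -0.32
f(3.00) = -8.13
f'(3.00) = -0.32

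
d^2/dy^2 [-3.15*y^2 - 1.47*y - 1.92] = -6.30000000000000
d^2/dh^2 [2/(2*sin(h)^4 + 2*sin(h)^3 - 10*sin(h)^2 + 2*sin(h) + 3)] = 4*(-32*sin(h)^8 - 46*sin(h)^7 + 142*sin(h)^6 + 172*sin(h)^5 - 312*sin(h)^4 - 95*sin(h)^3 + 214*sin(h)^2 - 75*sin(h) + 34)/(2*sin(h)^4 + 2*sin(h)^3 - 10*sin(h)^2 + 2*sin(h) + 3)^3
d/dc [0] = 0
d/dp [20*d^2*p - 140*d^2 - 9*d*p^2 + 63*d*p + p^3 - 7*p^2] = 20*d^2 - 18*d*p + 63*d + 3*p^2 - 14*p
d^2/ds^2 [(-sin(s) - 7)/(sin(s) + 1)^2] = (sin(s)^2 + 23*sin(s) - 38)/(sin(s) + 1)^3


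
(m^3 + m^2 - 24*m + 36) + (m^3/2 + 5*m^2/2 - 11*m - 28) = 3*m^3/2 + 7*m^2/2 - 35*m + 8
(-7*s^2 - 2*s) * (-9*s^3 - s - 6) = 63*s^5 + 18*s^4 + 7*s^3 + 44*s^2 + 12*s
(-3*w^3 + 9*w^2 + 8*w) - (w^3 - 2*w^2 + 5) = -4*w^3 + 11*w^2 + 8*w - 5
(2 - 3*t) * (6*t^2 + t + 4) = -18*t^3 + 9*t^2 - 10*t + 8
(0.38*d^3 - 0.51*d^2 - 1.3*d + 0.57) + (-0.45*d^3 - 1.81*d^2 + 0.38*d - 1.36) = -0.07*d^3 - 2.32*d^2 - 0.92*d - 0.79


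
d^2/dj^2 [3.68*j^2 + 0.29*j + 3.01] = 7.36000000000000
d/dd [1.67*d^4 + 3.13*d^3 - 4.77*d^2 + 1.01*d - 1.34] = 6.68*d^3 + 9.39*d^2 - 9.54*d + 1.01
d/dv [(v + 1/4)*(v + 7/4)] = 2*v + 2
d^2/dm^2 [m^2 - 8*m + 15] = 2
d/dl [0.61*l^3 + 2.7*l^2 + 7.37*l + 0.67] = 1.83*l^2 + 5.4*l + 7.37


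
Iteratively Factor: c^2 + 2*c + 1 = (c + 1)*(c + 1)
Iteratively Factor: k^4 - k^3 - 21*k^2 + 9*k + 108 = (k + 3)*(k^3 - 4*k^2 - 9*k + 36) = (k - 4)*(k + 3)*(k^2 - 9) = (k - 4)*(k - 3)*(k + 3)*(k + 3)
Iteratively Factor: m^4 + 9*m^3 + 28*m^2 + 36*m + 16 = (m + 2)*(m^3 + 7*m^2 + 14*m + 8) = (m + 2)^2*(m^2 + 5*m + 4) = (m + 1)*(m + 2)^2*(m + 4)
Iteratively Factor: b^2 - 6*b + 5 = (b - 1)*(b - 5)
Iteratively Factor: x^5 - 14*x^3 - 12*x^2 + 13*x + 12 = (x + 1)*(x^4 - x^3 - 13*x^2 + x + 12) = (x + 1)^2*(x^3 - 2*x^2 - 11*x + 12) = (x + 1)^2*(x + 3)*(x^2 - 5*x + 4) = (x - 4)*(x + 1)^2*(x + 3)*(x - 1)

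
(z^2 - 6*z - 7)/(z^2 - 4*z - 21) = (z + 1)/(z + 3)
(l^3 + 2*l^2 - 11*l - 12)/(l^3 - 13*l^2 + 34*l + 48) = (l^2 + l - 12)/(l^2 - 14*l + 48)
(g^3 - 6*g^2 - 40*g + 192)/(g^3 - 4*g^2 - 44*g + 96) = (g - 4)/(g - 2)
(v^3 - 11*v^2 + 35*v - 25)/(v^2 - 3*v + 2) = (v^2 - 10*v + 25)/(v - 2)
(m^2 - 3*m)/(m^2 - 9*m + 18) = m/(m - 6)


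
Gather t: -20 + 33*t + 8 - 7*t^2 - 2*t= -7*t^2 + 31*t - 12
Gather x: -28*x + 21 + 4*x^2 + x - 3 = 4*x^2 - 27*x + 18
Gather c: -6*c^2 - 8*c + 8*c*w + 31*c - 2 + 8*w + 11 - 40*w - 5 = -6*c^2 + c*(8*w + 23) - 32*w + 4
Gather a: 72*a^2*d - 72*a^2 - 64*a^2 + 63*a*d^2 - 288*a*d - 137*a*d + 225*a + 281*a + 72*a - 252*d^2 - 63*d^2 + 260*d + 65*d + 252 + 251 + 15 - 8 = a^2*(72*d - 136) + a*(63*d^2 - 425*d + 578) - 315*d^2 + 325*d + 510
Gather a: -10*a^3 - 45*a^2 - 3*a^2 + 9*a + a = -10*a^3 - 48*a^2 + 10*a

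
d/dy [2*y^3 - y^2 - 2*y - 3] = 6*y^2 - 2*y - 2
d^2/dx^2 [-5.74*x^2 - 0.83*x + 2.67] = -11.4800000000000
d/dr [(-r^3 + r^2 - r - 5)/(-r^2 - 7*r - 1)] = (r^4 + 14*r^3 - 5*r^2 - 12*r - 34)/(r^4 + 14*r^3 + 51*r^2 + 14*r + 1)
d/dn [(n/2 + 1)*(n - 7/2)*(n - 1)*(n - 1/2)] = 2*n^3 - 9*n^2/2 - 17*n/4 + 39/8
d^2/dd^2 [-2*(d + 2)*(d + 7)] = -4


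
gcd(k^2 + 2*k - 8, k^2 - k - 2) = k - 2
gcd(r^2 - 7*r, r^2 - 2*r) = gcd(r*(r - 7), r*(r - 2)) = r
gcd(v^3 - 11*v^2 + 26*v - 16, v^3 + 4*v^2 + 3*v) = 1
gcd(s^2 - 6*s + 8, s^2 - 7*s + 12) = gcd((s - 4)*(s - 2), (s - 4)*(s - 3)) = s - 4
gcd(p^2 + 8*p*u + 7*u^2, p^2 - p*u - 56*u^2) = p + 7*u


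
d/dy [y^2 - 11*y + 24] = 2*y - 11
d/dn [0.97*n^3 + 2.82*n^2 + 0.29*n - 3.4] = 2.91*n^2 + 5.64*n + 0.29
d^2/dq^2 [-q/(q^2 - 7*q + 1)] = 2*(-q*(2*q - 7)^2 + (3*q - 7)*(q^2 - 7*q + 1))/(q^2 - 7*q + 1)^3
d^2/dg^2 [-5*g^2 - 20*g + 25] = -10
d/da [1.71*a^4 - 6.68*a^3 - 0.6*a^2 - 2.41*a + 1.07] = 6.84*a^3 - 20.04*a^2 - 1.2*a - 2.41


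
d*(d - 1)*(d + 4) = d^3 + 3*d^2 - 4*d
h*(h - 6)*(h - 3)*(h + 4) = h^4 - 5*h^3 - 18*h^2 + 72*h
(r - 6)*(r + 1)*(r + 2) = r^3 - 3*r^2 - 16*r - 12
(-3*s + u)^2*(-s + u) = -9*s^3 + 15*s^2*u - 7*s*u^2 + u^3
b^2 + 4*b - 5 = (b - 1)*(b + 5)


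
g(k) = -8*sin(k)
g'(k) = -8*cos(k)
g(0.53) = -4.04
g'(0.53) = -6.90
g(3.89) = 5.44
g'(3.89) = 5.86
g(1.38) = -7.85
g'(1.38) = -1.52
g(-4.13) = -6.68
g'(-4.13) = 4.40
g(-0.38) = 2.97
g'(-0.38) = -7.43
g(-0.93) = 6.41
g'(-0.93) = -4.78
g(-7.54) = 7.61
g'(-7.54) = -2.47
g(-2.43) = 5.22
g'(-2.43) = 6.06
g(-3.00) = 1.13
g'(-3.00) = 7.92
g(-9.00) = 3.30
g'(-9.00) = 7.29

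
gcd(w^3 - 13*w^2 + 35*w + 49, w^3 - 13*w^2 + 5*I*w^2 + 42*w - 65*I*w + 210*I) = w - 7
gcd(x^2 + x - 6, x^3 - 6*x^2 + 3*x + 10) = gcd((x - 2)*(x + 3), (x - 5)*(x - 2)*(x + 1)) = x - 2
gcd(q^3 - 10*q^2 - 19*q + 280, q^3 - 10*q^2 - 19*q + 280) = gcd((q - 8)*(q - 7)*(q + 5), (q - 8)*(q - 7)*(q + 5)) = q^3 - 10*q^2 - 19*q + 280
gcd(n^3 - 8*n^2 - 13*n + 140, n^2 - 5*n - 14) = n - 7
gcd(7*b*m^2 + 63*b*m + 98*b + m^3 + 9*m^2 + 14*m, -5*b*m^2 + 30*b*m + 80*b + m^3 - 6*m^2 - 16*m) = m + 2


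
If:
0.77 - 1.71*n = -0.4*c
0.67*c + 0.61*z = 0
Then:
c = -0.91044776119403*z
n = 0.450292397660819 - 0.212970236536615*z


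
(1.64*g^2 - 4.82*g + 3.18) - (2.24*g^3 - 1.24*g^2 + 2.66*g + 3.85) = -2.24*g^3 + 2.88*g^2 - 7.48*g - 0.67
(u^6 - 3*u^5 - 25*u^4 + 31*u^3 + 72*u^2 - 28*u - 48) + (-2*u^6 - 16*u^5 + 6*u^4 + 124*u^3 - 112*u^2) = -u^6 - 19*u^5 - 19*u^4 + 155*u^3 - 40*u^2 - 28*u - 48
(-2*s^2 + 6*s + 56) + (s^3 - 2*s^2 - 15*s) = s^3 - 4*s^2 - 9*s + 56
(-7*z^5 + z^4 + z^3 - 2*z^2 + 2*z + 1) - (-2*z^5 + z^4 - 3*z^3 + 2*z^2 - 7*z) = -5*z^5 + 4*z^3 - 4*z^2 + 9*z + 1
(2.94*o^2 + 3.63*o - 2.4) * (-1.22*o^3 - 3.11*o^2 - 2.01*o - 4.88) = -3.5868*o^5 - 13.572*o^4 - 14.2707*o^3 - 14.1795*o^2 - 12.8904*o + 11.712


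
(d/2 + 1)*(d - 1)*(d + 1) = d^3/2 + d^2 - d/2 - 1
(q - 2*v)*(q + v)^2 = q^3 - 3*q*v^2 - 2*v^3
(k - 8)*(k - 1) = k^2 - 9*k + 8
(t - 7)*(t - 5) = t^2 - 12*t + 35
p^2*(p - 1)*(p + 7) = p^4 + 6*p^3 - 7*p^2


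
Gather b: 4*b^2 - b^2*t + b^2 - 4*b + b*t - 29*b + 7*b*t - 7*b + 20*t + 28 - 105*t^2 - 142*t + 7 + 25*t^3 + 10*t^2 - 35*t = b^2*(5 - t) + b*(8*t - 40) + 25*t^3 - 95*t^2 - 157*t + 35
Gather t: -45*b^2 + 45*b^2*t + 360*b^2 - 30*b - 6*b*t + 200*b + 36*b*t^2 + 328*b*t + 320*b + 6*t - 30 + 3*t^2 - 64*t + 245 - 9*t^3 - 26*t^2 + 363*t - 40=315*b^2 + 490*b - 9*t^3 + t^2*(36*b - 23) + t*(45*b^2 + 322*b + 305) + 175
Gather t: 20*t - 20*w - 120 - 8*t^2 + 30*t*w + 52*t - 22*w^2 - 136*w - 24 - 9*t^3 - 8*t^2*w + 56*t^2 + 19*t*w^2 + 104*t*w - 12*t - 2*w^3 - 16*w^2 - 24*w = -9*t^3 + t^2*(48 - 8*w) + t*(19*w^2 + 134*w + 60) - 2*w^3 - 38*w^2 - 180*w - 144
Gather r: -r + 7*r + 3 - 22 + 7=6*r - 12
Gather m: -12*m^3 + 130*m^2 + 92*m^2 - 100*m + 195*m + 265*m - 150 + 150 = -12*m^3 + 222*m^2 + 360*m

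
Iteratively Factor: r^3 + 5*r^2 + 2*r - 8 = (r + 4)*(r^2 + r - 2) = (r + 2)*(r + 4)*(r - 1)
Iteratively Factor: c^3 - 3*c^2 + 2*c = (c - 2)*(c^2 - c) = (c - 2)*(c - 1)*(c)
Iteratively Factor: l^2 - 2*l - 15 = (l + 3)*(l - 5)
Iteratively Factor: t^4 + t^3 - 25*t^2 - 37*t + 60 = (t - 1)*(t^3 + 2*t^2 - 23*t - 60) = (t - 5)*(t - 1)*(t^2 + 7*t + 12) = (t - 5)*(t - 1)*(t + 4)*(t + 3)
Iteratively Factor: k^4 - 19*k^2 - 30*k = (k - 5)*(k^3 + 5*k^2 + 6*k) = k*(k - 5)*(k^2 + 5*k + 6) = k*(k - 5)*(k + 3)*(k + 2)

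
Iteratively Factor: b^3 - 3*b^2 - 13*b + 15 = (b - 5)*(b^2 + 2*b - 3) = (b - 5)*(b - 1)*(b + 3)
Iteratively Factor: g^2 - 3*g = (g - 3)*(g)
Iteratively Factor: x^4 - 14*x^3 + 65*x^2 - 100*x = (x)*(x^3 - 14*x^2 + 65*x - 100) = x*(x - 5)*(x^2 - 9*x + 20) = x*(x - 5)*(x - 4)*(x - 5)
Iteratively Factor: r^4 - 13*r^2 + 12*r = (r)*(r^3 - 13*r + 12) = r*(r - 3)*(r^2 + 3*r - 4) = r*(r - 3)*(r - 1)*(r + 4)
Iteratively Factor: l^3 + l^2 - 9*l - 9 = (l + 3)*(l^2 - 2*l - 3) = (l - 3)*(l + 3)*(l + 1)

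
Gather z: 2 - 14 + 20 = 8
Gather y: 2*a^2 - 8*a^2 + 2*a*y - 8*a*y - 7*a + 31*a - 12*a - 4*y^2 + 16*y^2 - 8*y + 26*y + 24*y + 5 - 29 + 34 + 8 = -6*a^2 + 12*a + 12*y^2 + y*(42 - 6*a) + 18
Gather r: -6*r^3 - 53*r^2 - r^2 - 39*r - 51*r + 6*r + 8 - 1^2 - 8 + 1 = -6*r^3 - 54*r^2 - 84*r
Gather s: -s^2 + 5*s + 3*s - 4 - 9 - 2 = -s^2 + 8*s - 15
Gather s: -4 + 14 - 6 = 4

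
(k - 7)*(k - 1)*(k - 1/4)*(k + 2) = k^4 - 25*k^3/4 - 15*k^2/2 + 65*k/4 - 7/2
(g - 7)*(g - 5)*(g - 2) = g^3 - 14*g^2 + 59*g - 70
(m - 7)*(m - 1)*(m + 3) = m^3 - 5*m^2 - 17*m + 21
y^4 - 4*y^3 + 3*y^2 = y^2*(y - 3)*(y - 1)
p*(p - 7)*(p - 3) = p^3 - 10*p^2 + 21*p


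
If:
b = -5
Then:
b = -5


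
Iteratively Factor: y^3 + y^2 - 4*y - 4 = (y + 2)*(y^2 - y - 2) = (y + 1)*(y + 2)*(y - 2)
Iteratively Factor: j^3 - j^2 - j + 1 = (j - 1)*(j^2 - 1) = (j - 1)^2*(j + 1)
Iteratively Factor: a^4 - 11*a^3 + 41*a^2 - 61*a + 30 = (a - 3)*(a^3 - 8*a^2 + 17*a - 10) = (a - 3)*(a - 1)*(a^2 - 7*a + 10) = (a - 3)*(a - 2)*(a - 1)*(a - 5)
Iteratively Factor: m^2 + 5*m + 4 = (m + 4)*(m + 1)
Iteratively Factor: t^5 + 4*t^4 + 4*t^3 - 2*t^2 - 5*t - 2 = (t - 1)*(t^4 + 5*t^3 + 9*t^2 + 7*t + 2) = (t - 1)*(t + 2)*(t^3 + 3*t^2 + 3*t + 1) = (t - 1)*(t + 1)*(t + 2)*(t^2 + 2*t + 1) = (t - 1)*(t + 1)^2*(t + 2)*(t + 1)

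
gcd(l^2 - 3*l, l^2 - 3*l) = l^2 - 3*l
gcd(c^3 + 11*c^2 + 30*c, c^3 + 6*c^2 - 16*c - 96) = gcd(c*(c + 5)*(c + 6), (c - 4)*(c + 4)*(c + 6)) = c + 6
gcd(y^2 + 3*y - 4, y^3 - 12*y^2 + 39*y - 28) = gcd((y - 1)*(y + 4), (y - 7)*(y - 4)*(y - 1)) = y - 1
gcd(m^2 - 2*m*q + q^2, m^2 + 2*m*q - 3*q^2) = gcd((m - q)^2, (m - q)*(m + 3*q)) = -m + q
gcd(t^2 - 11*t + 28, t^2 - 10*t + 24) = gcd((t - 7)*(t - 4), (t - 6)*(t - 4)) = t - 4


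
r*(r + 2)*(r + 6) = r^3 + 8*r^2 + 12*r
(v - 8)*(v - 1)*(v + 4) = v^3 - 5*v^2 - 28*v + 32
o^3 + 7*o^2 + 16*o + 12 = (o + 2)^2*(o + 3)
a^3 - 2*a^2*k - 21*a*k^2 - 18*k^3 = (a - 6*k)*(a + k)*(a + 3*k)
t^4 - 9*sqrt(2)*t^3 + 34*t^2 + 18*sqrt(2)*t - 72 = (t - 6*sqrt(2))*(t - 3*sqrt(2))*(t - sqrt(2))*(t + sqrt(2))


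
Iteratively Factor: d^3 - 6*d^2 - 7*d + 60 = (d - 4)*(d^2 - 2*d - 15) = (d - 4)*(d + 3)*(d - 5)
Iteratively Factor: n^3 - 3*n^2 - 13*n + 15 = (n + 3)*(n^2 - 6*n + 5) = (n - 1)*(n + 3)*(n - 5)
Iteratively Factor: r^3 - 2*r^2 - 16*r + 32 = (r - 2)*(r^2 - 16) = (r - 2)*(r + 4)*(r - 4)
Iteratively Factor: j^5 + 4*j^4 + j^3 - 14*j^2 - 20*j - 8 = (j - 2)*(j^4 + 6*j^3 + 13*j^2 + 12*j + 4) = (j - 2)*(j + 1)*(j^3 + 5*j^2 + 8*j + 4) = (j - 2)*(j + 1)*(j + 2)*(j^2 + 3*j + 2) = (j - 2)*(j + 1)^2*(j + 2)*(j + 2)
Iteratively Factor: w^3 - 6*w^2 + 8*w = (w - 4)*(w^2 - 2*w) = (w - 4)*(w - 2)*(w)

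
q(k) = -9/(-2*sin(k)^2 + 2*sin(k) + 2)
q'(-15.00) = -1469.30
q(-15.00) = 61.51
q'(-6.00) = 1.32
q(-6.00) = -3.75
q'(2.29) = 1.06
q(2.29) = -3.79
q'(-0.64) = 3716.90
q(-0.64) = -97.48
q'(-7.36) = 13.70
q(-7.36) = 6.86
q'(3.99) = -75.90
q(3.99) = 14.37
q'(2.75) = -0.64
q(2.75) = -3.64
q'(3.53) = -32.05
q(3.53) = -9.42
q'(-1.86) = -4.87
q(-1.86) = 5.13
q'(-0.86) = 66.94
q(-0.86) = 13.55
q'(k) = -9*(4*sin(k)*cos(k) - 2*cos(k))/(-2*sin(k)^2 + 2*sin(k) + 2)^2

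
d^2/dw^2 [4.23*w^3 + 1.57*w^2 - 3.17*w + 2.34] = 25.38*w + 3.14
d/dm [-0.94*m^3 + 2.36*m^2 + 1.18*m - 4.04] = -2.82*m^2 + 4.72*m + 1.18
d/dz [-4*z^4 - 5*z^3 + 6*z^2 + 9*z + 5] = -16*z^3 - 15*z^2 + 12*z + 9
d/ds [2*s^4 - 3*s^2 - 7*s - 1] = 8*s^3 - 6*s - 7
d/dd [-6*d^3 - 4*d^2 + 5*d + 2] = -18*d^2 - 8*d + 5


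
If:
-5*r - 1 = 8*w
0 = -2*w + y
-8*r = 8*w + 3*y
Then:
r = -7/3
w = 4/3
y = 8/3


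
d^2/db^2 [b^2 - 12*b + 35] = 2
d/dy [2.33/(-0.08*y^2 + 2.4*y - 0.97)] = (0.3728*y - 5.592)/(0.08*y^2 - 2.4*y + 0.97)^2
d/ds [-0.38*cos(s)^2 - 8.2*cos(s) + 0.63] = (0.76*cos(s) + 8.2)*sin(s)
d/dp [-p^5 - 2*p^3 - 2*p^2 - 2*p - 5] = -5*p^4 - 6*p^2 - 4*p - 2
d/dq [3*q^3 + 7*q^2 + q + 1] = 9*q^2 + 14*q + 1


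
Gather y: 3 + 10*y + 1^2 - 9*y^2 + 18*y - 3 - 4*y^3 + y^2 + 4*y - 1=-4*y^3 - 8*y^2 + 32*y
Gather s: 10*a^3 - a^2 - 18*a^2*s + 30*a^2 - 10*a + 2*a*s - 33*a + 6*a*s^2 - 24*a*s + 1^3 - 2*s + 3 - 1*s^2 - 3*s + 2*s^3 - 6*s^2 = 10*a^3 + 29*a^2 - 43*a + 2*s^3 + s^2*(6*a - 7) + s*(-18*a^2 - 22*a - 5) + 4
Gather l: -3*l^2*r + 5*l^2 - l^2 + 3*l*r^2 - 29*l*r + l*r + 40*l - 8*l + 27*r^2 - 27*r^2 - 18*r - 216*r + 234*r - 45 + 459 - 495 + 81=l^2*(4 - 3*r) + l*(3*r^2 - 28*r + 32)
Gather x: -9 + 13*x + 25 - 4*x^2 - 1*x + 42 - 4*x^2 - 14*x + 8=-8*x^2 - 2*x + 66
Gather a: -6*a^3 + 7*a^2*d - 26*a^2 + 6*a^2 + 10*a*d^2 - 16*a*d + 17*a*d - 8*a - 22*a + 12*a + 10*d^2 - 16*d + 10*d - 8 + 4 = -6*a^3 + a^2*(7*d - 20) + a*(10*d^2 + d - 18) + 10*d^2 - 6*d - 4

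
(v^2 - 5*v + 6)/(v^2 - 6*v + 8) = (v - 3)/(v - 4)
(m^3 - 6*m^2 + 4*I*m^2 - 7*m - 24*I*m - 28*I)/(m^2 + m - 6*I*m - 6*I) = (m^2 + m*(-7 + 4*I) - 28*I)/(m - 6*I)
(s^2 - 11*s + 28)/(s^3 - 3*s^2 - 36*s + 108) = (s^2 - 11*s + 28)/(s^3 - 3*s^2 - 36*s + 108)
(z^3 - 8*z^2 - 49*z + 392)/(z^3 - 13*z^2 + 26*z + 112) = (z + 7)/(z + 2)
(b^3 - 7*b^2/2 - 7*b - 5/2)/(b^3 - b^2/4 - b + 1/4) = 2*(2*b^2 - 9*b - 5)/(4*b^2 - 5*b + 1)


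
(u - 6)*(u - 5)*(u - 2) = u^3 - 13*u^2 + 52*u - 60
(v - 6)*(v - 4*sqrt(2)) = v^2 - 6*v - 4*sqrt(2)*v + 24*sqrt(2)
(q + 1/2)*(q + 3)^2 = q^3 + 13*q^2/2 + 12*q + 9/2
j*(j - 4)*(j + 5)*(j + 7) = j^4 + 8*j^3 - 13*j^2 - 140*j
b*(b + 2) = b^2 + 2*b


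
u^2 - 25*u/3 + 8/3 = (u - 8)*(u - 1/3)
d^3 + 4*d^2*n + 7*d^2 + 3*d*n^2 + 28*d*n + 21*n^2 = (d + 7)*(d + n)*(d + 3*n)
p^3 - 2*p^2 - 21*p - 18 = (p - 6)*(p + 1)*(p + 3)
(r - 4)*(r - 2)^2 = r^3 - 8*r^2 + 20*r - 16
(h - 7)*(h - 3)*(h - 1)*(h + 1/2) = h^4 - 21*h^3/2 + 51*h^2/2 - 11*h/2 - 21/2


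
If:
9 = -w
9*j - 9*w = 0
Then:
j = -9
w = -9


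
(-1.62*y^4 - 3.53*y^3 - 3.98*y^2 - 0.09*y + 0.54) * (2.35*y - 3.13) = -3.807*y^5 - 3.2249*y^4 + 1.6959*y^3 + 12.2459*y^2 + 1.5507*y - 1.6902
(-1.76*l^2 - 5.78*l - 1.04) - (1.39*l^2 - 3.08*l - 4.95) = -3.15*l^2 - 2.7*l + 3.91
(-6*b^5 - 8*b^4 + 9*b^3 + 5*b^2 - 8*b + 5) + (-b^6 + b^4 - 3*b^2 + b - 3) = -b^6 - 6*b^5 - 7*b^4 + 9*b^3 + 2*b^2 - 7*b + 2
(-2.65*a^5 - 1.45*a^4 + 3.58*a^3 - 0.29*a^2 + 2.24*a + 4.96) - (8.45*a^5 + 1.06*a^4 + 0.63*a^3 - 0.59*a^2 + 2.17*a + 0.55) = -11.1*a^5 - 2.51*a^4 + 2.95*a^3 + 0.3*a^2 + 0.0700000000000003*a + 4.41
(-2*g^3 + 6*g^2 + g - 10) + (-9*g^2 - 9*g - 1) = -2*g^3 - 3*g^2 - 8*g - 11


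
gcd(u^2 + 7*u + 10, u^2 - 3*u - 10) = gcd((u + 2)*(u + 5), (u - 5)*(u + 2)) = u + 2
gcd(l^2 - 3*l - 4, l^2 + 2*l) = 1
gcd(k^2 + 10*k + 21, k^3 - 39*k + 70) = k + 7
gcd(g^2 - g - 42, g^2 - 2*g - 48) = g + 6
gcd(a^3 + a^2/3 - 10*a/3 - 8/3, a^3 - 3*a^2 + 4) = a^2 - a - 2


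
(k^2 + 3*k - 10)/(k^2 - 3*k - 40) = (k - 2)/(k - 8)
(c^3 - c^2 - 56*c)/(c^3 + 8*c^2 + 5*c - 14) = c*(c - 8)/(c^2 + c - 2)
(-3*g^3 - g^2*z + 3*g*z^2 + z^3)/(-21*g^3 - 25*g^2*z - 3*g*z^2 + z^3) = (-g + z)/(-7*g + z)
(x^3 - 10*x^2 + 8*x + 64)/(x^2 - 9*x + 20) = (x^2 - 6*x - 16)/(x - 5)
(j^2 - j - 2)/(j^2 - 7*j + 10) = (j + 1)/(j - 5)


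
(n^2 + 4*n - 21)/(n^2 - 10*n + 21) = (n + 7)/(n - 7)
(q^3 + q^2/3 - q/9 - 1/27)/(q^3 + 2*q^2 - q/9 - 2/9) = (q + 1/3)/(q + 2)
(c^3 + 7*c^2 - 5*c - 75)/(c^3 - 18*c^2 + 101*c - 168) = (c^2 + 10*c + 25)/(c^2 - 15*c + 56)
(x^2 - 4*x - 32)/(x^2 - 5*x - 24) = (x + 4)/(x + 3)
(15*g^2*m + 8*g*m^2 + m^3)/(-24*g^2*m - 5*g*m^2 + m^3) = (-5*g - m)/(8*g - m)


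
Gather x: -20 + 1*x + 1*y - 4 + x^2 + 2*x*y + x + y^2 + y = x^2 + x*(2*y + 2) + y^2 + 2*y - 24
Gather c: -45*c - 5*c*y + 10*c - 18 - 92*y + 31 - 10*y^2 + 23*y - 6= c*(-5*y - 35) - 10*y^2 - 69*y + 7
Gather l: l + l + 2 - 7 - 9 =2*l - 14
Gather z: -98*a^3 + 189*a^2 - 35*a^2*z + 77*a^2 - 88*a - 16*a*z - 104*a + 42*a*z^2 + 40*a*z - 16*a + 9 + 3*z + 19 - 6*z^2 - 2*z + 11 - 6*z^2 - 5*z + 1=-98*a^3 + 266*a^2 - 208*a + z^2*(42*a - 12) + z*(-35*a^2 + 24*a - 4) + 40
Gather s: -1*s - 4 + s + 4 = 0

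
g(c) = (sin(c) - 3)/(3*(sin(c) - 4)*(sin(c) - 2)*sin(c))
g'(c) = -(sin(c) - 3)*cos(c)/(3*(sin(c) - 4)*(sin(c) - 2)*sin(c)^2) - (sin(c) - 3)*cos(c)/(3*(sin(c) - 4)*(sin(c) - 2)^2*sin(c)) + cos(c)/(3*(sin(c) - 4)*(sin(c) - 2)*sin(c)) - (sin(c) - 3)*cos(c)/(3*(sin(c) - 4)^2*(sin(c) - 2)*sin(c))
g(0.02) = -6.30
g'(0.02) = 312.46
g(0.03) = -4.22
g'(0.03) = 138.84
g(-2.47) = 0.16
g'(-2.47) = -0.24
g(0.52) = -0.32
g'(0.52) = 0.40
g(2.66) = -0.34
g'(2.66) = -0.48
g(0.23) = -0.61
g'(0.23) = 2.31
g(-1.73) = 0.09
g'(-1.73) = -0.02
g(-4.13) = -0.23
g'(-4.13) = -0.06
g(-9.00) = 0.26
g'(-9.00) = -0.66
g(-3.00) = 0.84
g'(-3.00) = -6.19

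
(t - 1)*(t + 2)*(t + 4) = t^3 + 5*t^2 + 2*t - 8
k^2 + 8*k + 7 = (k + 1)*(k + 7)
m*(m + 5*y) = m^2 + 5*m*y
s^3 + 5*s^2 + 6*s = s*(s + 2)*(s + 3)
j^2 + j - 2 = (j - 1)*(j + 2)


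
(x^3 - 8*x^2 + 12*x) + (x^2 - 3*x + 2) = x^3 - 7*x^2 + 9*x + 2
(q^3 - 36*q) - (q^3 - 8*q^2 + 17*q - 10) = 8*q^2 - 53*q + 10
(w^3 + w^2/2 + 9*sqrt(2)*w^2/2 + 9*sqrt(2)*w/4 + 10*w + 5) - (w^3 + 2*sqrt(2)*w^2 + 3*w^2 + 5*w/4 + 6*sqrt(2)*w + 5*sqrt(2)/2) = -5*w^2/2 + 5*sqrt(2)*w^2/2 - 15*sqrt(2)*w/4 + 35*w/4 - 5*sqrt(2)/2 + 5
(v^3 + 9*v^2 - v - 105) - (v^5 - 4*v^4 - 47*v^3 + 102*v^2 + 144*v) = -v^5 + 4*v^4 + 48*v^3 - 93*v^2 - 145*v - 105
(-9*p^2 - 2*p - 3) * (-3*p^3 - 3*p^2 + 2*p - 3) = 27*p^5 + 33*p^4 - 3*p^3 + 32*p^2 + 9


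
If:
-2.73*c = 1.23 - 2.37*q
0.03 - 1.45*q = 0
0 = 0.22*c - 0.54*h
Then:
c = -0.43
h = -0.18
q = 0.02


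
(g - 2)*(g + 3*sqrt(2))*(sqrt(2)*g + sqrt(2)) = sqrt(2)*g^3 - sqrt(2)*g^2 + 6*g^2 - 6*g - 2*sqrt(2)*g - 12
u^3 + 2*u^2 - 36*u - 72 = (u - 6)*(u + 2)*(u + 6)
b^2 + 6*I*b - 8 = (b + 2*I)*(b + 4*I)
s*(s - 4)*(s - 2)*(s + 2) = s^4 - 4*s^3 - 4*s^2 + 16*s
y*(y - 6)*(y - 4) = y^3 - 10*y^2 + 24*y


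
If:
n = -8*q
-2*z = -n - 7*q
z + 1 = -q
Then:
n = 16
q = -2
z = 1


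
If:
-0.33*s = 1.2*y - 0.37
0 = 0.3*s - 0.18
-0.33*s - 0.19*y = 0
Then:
No Solution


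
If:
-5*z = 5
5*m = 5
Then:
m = 1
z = -1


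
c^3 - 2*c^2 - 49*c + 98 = (c - 7)*(c - 2)*(c + 7)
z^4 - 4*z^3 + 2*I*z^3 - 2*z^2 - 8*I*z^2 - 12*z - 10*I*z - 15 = (z - 5)*(z + 1)*(z - I)*(z + 3*I)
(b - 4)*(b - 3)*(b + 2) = b^3 - 5*b^2 - 2*b + 24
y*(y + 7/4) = y^2 + 7*y/4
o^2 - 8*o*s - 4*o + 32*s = (o - 4)*(o - 8*s)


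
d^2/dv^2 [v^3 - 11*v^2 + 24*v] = 6*v - 22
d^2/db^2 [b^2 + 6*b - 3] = 2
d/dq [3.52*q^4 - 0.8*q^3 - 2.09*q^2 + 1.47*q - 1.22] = 14.08*q^3 - 2.4*q^2 - 4.18*q + 1.47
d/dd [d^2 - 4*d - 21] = 2*d - 4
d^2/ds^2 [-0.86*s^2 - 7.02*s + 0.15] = -1.72000000000000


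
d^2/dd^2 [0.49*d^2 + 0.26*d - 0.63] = 0.980000000000000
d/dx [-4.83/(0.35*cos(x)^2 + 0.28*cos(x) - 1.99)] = -(3.381*cos(x) + 1.3524)*sin(x)/(0.35*cos(x)^2 + 0.28*cos(x) - 1.99)^2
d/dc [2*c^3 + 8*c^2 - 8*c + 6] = 6*c^2 + 16*c - 8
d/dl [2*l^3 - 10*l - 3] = 6*l^2 - 10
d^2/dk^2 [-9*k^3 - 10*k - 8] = -54*k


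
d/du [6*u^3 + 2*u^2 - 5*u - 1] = 18*u^2 + 4*u - 5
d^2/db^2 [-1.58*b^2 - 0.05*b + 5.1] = -3.16000000000000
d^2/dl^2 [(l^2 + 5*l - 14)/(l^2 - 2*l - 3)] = 2*(7*l^3 - 33*l^2 + 129*l - 119)/(l^6 - 6*l^5 + 3*l^4 + 28*l^3 - 9*l^2 - 54*l - 27)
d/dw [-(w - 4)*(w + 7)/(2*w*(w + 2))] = (w^2 - 56*w - 56)/(2*w^2*(w^2 + 4*w + 4))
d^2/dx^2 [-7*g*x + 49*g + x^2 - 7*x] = 2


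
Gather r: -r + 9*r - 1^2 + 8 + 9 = 8*r + 16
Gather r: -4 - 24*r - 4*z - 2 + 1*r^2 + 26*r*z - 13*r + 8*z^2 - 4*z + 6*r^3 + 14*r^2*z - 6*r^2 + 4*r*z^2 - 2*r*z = 6*r^3 + r^2*(14*z - 5) + r*(4*z^2 + 24*z - 37) + 8*z^2 - 8*z - 6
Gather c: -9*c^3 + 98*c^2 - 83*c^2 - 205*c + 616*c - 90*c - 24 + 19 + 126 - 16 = -9*c^3 + 15*c^2 + 321*c + 105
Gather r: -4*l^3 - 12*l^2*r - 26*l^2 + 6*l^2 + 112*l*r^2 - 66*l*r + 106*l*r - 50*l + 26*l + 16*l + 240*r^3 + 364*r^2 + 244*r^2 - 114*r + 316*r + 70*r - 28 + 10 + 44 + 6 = -4*l^3 - 20*l^2 - 8*l + 240*r^3 + r^2*(112*l + 608) + r*(-12*l^2 + 40*l + 272) + 32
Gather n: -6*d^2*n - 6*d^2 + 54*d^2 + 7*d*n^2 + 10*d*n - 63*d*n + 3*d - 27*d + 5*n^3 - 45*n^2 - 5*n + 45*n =48*d^2 - 24*d + 5*n^3 + n^2*(7*d - 45) + n*(-6*d^2 - 53*d + 40)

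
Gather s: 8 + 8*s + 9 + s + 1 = 9*s + 18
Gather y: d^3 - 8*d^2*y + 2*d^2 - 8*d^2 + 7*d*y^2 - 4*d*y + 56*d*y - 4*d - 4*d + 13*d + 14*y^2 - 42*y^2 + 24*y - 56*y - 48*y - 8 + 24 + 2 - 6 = d^3 - 6*d^2 + 5*d + y^2*(7*d - 28) + y*(-8*d^2 + 52*d - 80) + 12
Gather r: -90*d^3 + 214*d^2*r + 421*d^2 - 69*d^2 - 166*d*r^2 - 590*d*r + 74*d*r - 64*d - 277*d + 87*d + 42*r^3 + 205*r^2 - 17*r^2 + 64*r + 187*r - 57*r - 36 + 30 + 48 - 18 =-90*d^3 + 352*d^2 - 254*d + 42*r^3 + r^2*(188 - 166*d) + r*(214*d^2 - 516*d + 194) + 24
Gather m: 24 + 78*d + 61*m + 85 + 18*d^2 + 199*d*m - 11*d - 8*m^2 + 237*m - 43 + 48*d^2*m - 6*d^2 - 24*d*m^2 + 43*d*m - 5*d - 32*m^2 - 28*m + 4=12*d^2 + 62*d + m^2*(-24*d - 40) + m*(48*d^2 + 242*d + 270) + 70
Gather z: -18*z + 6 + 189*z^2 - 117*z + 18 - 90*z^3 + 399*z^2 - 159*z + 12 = -90*z^3 + 588*z^2 - 294*z + 36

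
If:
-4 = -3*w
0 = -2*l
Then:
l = 0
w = 4/3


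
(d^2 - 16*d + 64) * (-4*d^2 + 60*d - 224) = -4*d^4 + 124*d^3 - 1440*d^2 + 7424*d - 14336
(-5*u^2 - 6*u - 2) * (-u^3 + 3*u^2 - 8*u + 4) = 5*u^5 - 9*u^4 + 24*u^3 + 22*u^2 - 8*u - 8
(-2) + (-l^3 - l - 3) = -l^3 - l - 5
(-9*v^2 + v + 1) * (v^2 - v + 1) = -9*v^4 + 10*v^3 - 9*v^2 + 1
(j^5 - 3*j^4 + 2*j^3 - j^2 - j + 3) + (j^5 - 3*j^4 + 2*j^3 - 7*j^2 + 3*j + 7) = 2*j^5 - 6*j^4 + 4*j^3 - 8*j^2 + 2*j + 10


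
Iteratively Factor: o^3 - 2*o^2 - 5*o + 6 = (o + 2)*(o^2 - 4*o + 3) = (o - 3)*(o + 2)*(o - 1)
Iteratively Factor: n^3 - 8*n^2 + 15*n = (n - 5)*(n^2 - 3*n) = n*(n - 5)*(n - 3)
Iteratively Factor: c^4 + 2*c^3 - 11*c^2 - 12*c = (c - 3)*(c^3 + 5*c^2 + 4*c) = (c - 3)*(c + 1)*(c^2 + 4*c) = c*(c - 3)*(c + 1)*(c + 4)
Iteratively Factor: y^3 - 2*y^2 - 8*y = (y)*(y^2 - 2*y - 8) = y*(y - 4)*(y + 2)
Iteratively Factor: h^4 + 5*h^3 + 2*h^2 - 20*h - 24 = (h + 2)*(h^3 + 3*h^2 - 4*h - 12) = (h - 2)*(h + 2)*(h^2 + 5*h + 6) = (h - 2)*(h + 2)*(h + 3)*(h + 2)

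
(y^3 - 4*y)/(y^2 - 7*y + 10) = y*(y + 2)/(y - 5)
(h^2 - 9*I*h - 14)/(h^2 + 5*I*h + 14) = (h - 7*I)/(h + 7*I)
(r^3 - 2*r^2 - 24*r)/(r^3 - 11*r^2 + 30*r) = (r + 4)/(r - 5)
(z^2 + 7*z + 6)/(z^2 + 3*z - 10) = (z^2 + 7*z + 6)/(z^2 + 3*z - 10)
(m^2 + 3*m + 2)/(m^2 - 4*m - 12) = (m + 1)/(m - 6)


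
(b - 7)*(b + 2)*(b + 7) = b^3 + 2*b^2 - 49*b - 98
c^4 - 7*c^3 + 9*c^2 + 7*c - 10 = (c - 5)*(c - 2)*(c - 1)*(c + 1)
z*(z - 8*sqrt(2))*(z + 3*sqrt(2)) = z^3 - 5*sqrt(2)*z^2 - 48*z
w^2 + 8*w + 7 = (w + 1)*(w + 7)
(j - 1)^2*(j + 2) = j^3 - 3*j + 2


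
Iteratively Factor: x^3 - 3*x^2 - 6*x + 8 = (x + 2)*(x^2 - 5*x + 4) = (x - 1)*(x + 2)*(x - 4)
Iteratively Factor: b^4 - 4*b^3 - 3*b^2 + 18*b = (b + 2)*(b^3 - 6*b^2 + 9*b) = (b - 3)*(b + 2)*(b^2 - 3*b) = b*(b - 3)*(b + 2)*(b - 3)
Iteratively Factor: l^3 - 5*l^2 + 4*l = (l - 4)*(l^2 - l) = (l - 4)*(l - 1)*(l)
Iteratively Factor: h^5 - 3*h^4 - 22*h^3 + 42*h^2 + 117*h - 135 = (h - 3)*(h^4 - 22*h^2 - 24*h + 45) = (h - 3)*(h + 3)*(h^3 - 3*h^2 - 13*h + 15) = (h - 5)*(h - 3)*(h + 3)*(h^2 + 2*h - 3) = (h - 5)*(h - 3)*(h - 1)*(h + 3)*(h + 3)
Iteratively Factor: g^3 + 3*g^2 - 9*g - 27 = (g + 3)*(g^2 - 9) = (g + 3)^2*(g - 3)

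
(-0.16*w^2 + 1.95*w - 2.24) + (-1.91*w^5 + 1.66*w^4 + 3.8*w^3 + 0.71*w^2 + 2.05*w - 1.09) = -1.91*w^5 + 1.66*w^4 + 3.8*w^3 + 0.55*w^2 + 4.0*w - 3.33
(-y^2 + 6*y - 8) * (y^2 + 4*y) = -y^4 + 2*y^3 + 16*y^2 - 32*y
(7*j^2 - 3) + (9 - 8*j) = 7*j^2 - 8*j + 6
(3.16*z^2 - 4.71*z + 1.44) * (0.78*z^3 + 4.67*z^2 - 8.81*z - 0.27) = 2.4648*z^5 + 11.0834*z^4 - 48.7121*z^3 + 47.3667*z^2 - 11.4147*z - 0.3888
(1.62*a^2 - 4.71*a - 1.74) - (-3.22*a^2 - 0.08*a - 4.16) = 4.84*a^2 - 4.63*a + 2.42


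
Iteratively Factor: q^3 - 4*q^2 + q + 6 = (q - 2)*(q^2 - 2*q - 3) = (q - 2)*(q + 1)*(q - 3)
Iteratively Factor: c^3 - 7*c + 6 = (c - 1)*(c^2 + c - 6) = (c - 1)*(c + 3)*(c - 2)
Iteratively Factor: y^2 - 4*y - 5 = (y + 1)*(y - 5)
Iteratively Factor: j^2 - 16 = (j + 4)*(j - 4)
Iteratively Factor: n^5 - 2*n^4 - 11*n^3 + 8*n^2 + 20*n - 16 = (n + 2)*(n^4 - 4*n^3 - 3*n^2 + 14*n - 8) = (n - 1)*(n + 2)*(n^3 - 3*n^2 - 6*n + 8) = (n - 4)*(n - 1)*(n + 2)*(n^2 + n - 2) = (n - 4)*(n - 1)*(n + 2)^2*(n - 1)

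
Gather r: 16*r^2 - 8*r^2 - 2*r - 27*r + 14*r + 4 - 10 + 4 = 8*r^2 - 15*r - 2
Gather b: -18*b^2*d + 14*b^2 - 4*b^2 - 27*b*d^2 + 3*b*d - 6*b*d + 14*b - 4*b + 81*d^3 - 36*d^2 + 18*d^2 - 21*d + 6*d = b^2*(10 - 18*d) + b*(-27*d^2 - 3*d + 10) + 81*d^3 - 18*d^2 - 15*d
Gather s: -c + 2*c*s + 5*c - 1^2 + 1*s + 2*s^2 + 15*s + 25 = 4*c + 2*s^2 + s*(2*c + 16) + 24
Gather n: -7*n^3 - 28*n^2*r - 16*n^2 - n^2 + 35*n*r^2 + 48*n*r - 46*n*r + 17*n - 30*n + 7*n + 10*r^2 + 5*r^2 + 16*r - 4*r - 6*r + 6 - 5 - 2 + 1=-7*n^3 + n^2*(-28*r - 17) + n*(35*r^2 + 2*r - 6) + 15*r^2 + 6*r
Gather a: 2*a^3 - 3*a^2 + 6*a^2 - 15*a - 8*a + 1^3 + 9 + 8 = 2*a^3 + 3*a^2 - 23*a + 18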